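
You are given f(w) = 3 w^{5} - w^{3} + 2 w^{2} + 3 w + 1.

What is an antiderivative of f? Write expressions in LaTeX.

An antiderivative is F(w) = \frac{w \left(6 w^{5} - 3 w^{3} + 8 w^{2} + 18 w + 12\right)}{12}.

Integrate term by term and add the pieces.
Check: d/dw[\frac{w \left(6 w^{5} - 3 w^{3} + 8 w^{2} + 18 w + 12\right)}{12}] = 3 w^{5} - w^{3} + 2 w^{2} + 3 w + 1 = f(w).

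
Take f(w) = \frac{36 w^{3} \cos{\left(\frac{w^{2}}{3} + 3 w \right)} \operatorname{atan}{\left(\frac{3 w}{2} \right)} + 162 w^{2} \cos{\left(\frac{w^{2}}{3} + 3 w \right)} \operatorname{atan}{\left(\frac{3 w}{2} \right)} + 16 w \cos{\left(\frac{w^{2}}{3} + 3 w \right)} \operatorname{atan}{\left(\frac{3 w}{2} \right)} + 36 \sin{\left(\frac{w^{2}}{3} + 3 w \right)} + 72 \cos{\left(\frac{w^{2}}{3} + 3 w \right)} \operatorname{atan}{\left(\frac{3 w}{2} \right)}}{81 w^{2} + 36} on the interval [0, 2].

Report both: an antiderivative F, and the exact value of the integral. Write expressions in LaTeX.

Recognize the product-rule pattern: f = u'v + uv' with u = \frac{2 \operatorname{atan}{\left(\frac{3 w}{2} \right)}}{3}, v = \sin{\left(\frac{w^{2}}{3} + 3 w \right)}, so integration by parts undoes it.
F(w) = \frac{2 \sin{\left(\frac{w^{2}}{3} + 3 w \right)} \operatorname{atan}{\left(\frac{3 w}{2} \right)}}{3} is an antiderivative of f.
Check: d/dw[\frac{2 \sin{\left(\frac{w^{2}}{3} + 3 w \right)} \operatorname{atan}{\left(\frac{3 w}{2} \right)}}{3}] = \frac{36 w^{3} \cos{\left(\frac{w^{2}}{3} + 3 w \right)} \operatorname{atan}{\left(\frac{3 w}{2} \right)} + 162 w^{2} \cos{\left(\frac{w^{2}}{3} + 3 w \right)} \operatorname{atan}{\left(\frac{3 w}{2} \right)} + 16 w \cos{\left(\frac{w^{2}}{3} + 3 w \right)} \operatorname{atan}{\left(\frac{3 w}{2} \right)} + 36 \sin{\left(\frac{w^{2}}{3} + 3 w \right)} + 72 \cos{\left(\frac{w^{2}}{3} + 3 w \right)} \operatorname{atan}{\left(\frac{3 w}{2} \right)}}{81 w^{2} + 36} = f(w).
F(2) = \frac{2 \sin{\left(\frac{22}{3} \right)} \operatorname{atan}{\left(3 \right)}}{3}; F(0) = 0.
Integral = F(2) - F(0) = \frac{2 \sin{\left(\frac{22}{3} \right)} \operatorname{atan}{\left(3 \right)}}{3}.

Antiderivative: F(w) = \frac{2 \sin{\left(\frac{w^{2}}{3} + 3 w \right)} \operatorname{atan}{\left(\frac{3 w}{2} \right)}}{3}; value = \frac{2 \sin{\left(\frac{22}{3} \right)} \operatorname{atan}{\left(3 \right)}}{3}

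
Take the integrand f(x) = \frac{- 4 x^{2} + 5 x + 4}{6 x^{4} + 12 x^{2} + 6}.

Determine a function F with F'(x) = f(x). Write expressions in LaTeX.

An antiderivative is F(x) = \frac{8 x - 5}{12 x^{2} + 12}.

Recognize the product-rule pattern: f = u'v + uv' with u = \frac{1}{3 x^{2} + 3}, v = 2 x - \frac{5}{4}, so integration by parts undoes it.
Check: d/dx[\frac{8 x - 5}{12 x^{2} + 12}] = \frac{- 4 x^{2} + 5 x + 4}{6 x^{4} + 12 x^{2} + 6} = f(x).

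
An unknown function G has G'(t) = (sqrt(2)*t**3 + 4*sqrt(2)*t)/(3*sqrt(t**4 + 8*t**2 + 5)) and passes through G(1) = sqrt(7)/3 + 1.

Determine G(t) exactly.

The substitution u = t**4/2 + 4*t**2 + 5/2 works: G'(t) is exactly (dG/du)*(du/dt) for that inner function.
A general antiderivative is sqrt(t**4/2 + 4*t**2 + 5/2)/3 + C.
The condition gives C = sqrt(7)/3 + 1 - (sqrt(7)/3) = 1.
So G(t) = (sqrt(2)*sqrt(t**4 + 8*t**2 + 5) + 6)/6.
Check: d/dt[(sqrt(2)*sqrt(t**4 + 8*t**2 + 5) + 6)/6] = (sqrt(2)*t**3 + 4*sqrt(2)*t)/(3*sqrt(t**4 + 8*t**2 + 5)) = G'(t).

G(t) = (sqrt(2)*sqrt(t**4 + 8*t**2 + 5) + 6)/6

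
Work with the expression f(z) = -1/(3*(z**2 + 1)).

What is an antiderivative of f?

Recover f(z) by differentiating a candidate F(z); any mismatch rules it out.
Check: d/dz[-atan(z)/3] = -1/(3*z**2 + 3), which equals f(z).

An antiderivative is F(z) = -atan(z)/3.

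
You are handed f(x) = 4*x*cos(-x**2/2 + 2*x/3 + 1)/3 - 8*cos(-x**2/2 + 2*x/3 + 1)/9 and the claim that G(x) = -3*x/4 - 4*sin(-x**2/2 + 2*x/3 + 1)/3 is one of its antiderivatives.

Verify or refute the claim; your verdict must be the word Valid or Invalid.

d/dx[G] = 4*x*cos(-x**2/2 + 2*x/3 + 1)/3 - 8*cos(-x**2/2 + 2*x/3 + 1)/9 - 3/4
d/dx[G] - f(x) = -3/4 != 0.

Invalid: d/dx[G] - f = -3/4, which is not 0.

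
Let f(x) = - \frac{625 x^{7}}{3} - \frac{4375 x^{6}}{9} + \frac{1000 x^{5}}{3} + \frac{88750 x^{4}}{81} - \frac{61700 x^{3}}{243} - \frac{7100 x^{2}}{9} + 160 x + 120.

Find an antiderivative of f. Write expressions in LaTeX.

The substitution u = \frac{5 x^{2}}{2} + \frac{5 x}{3} - 3 works: f is exactly (dF/du)*(du/dx) for that inner function.
Check: d/dx[- \frac{\left(15 x^{2} + 10 x - 18\right)^{4}}{1944}] = - \frac{625 x^{7}}{3} - \frac{4375 x^{6}}{9} + \frac{1000 x^{5}}{3} + \frac{88750 x^{4}}{81} - \frac{61700 x^{3}}{243} - \frac{7100 x^{2}}{9} + 160 x + 120 = f(x).

An antiderivative is F(x) = - \frac{\left(15 x^{2} + 10 x - 18\right)^{4}}{1944}.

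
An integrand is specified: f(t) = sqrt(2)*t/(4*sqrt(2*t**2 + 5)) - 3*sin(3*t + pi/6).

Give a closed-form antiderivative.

An antiderivative is F(t) = sqrt(t**2 + 5/2)/4 + cos(3*t + pi/6).

The integrand splits into summands that can be handled one at a time.
Check: d/dt[sqrt(t**2 + 5/2)/4 + cos(3*t + pi/6)] = (sqrt(2)*t - 12*sqrt(2*t**2 + 5)*sin(3*t + pi/6))/(4*sqrt(2*t**2 + 5)), which equals f(t).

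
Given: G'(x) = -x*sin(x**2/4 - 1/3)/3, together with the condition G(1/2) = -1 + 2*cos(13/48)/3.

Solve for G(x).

The substitution u = x**2/4 - 1/3 works: G'(x) is exactly (dG/du)*(du/dx) for that inner function.
A general antiderivative is 2*cos(x**2/4 - 1/3)/3 + C.
The condition gives C = -1 + 2*cos(13/48)/3 - (2*cos(13/48)/3) = -1.
So G(x) = 2*cos(x**2/4 - 1/3)/3 - 1.
Check: d/dx[2*cos(x**2/4 - 1/3)/3 - 1] = -x*sin(x**2/4 - 1/3)/3 = G'(x).

G(x) = 2*cos(x**2/4 - 1/3)/3 - 1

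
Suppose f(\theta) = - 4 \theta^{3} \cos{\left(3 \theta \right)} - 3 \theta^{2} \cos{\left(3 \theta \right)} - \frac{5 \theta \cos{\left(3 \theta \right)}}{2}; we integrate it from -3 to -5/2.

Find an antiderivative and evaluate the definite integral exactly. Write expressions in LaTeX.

The integrand splits into summands that can be handled one at a time.
F(\theta) = - \frac{4 \theta^{3} \sin{\left(3 \theta \right)}}{3} - \theta^{2} \sin{\left(3 \theta \right)} - \frac{4 \theta^{2} \cos{\left(3 \theta \right)}}{3} + \frac{\theta \sin{\left(3 \theta \right)}}{18} - \frac{2 \theta \cos{\left(3 \theta \right)}}{3} + \frac{2 \sin{\left(3 \theta \right)}}{9} + \frac{\cos{\left(3 \theta \right)}}{54} is an antiderivative of f.
Check: d/d\theta[- \frac{4 \theta^{3} \sin{\left(3 \theta \right)}}{3} - \theta^{2} \sin{\left(3 \theta \right)} - \frac{4 \theta^{2} \cos{\left(3 \theta \right)}}{3} + \frac{\theta \sin{\left(3 \theta \right)}}{18} - \frac{2 \theta \cos{\left(3 \theta \right)}}{3} + \frac{2 \sin{\left(3 \theta \right)}}{9} + \frac{\cos{\left(3 \theta \right)}}{54}] = - 4 \theta^{3} \cos{\left(3 \theta \right)} - 3 \theta^{2} \cos{\left(3 \theta \right)} - \frac{5 \theta \cos{\left(3 \theta \right)}}{2} = f(\theta).
F(-5/2) = - \frac{44 \sin{\left(\frac{15}{2} \right)}}{3} - \frac{359 \cos{\left(\frac{15}{2} \right)}}{54}; F(-3) = - \frac{487 \sin{\left(9 \right)}}{18} - \frac{539 \cos{\left(9 \right)}}{54}.
Integral = F(-5/2) - F(-3) = - \frac{44 \sin{\left(\frac{15}{2} \right)}}{3} + \frac{539 \cos{\left(9 \right)}}{54} - \frac{359 \cos{\left(\frac{15}{2} \right)}}{54} + \frac{487 \sin{\left(9 \right)}}{18}.

Antiderivative: F(\theta) = - \frac{4 \theta^{3} \sin{\left(3 \theta \right)}}{3} - \theta^{2} \sin{\left(3 \theta \right)} - \frac{4 \theta^{2} \cos{\left(3 \theta \right)}}{3} + \frac{\theta \sin{\left(3 \theta \right)}}{18} - \frac{2 \theta \cos{\left(3 \theta \right)}}{3} + \frac{2 \sin{\left(3 \theta \right)}}{9} + \frac{\cos{\left(3 \theta \right)}}{54}; value = - \frac{44 \sin{\left(\frac{15}{2} \right)}}{3} + \frac{539 \cos{\left(9 \right)}}{54} - \frac{359 \cos{\left(\frac{15}{2} \right)}}{54} + \frac{487 \sin{\left(9 \right)}}{18}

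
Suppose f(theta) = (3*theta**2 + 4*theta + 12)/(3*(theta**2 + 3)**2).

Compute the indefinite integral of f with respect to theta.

F(theta) = (7*sqrt(3)*theta**2*atan(sqrt(3)*theta/3) + 3*theta + 21*sqrt(3)*atan(sqrt(3)*theta/3) - 12)/(18*(theta**2 + 3)) + C

Recover f(theta) by differentiating a candidate F(theta); any mismatch rules it out.
Check: d/dtheta[(7*sqrt(3)*theta**2*atan(sqrt(3)*theta/3) + 3*theta + 21*sqrt(3)*atan(sqrt(3)*theta/3) - 12)/(18*(theta**2 + 3))] = (3*theta**2 + 4*theta + 12)/(3*theta**4 + 18*theta**2 + 27), which equals f(theta).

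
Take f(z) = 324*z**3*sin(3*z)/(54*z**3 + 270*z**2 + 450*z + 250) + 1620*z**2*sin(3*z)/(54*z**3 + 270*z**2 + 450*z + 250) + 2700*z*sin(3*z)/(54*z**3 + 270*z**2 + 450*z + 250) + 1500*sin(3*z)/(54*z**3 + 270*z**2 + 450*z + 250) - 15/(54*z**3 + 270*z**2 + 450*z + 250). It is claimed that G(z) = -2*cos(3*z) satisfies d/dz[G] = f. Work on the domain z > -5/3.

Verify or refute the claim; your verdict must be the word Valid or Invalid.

Invalid: d/dz[G] - f = 15/(54*z**3 + 270*z**2 + 450*z + 250), which is not 0.

d/dz[G] = 6*sin(3*z)
d/dz[G] - f(z) = 15/(54*z**3 + 270*z**2 + 450*z + 250) != 0.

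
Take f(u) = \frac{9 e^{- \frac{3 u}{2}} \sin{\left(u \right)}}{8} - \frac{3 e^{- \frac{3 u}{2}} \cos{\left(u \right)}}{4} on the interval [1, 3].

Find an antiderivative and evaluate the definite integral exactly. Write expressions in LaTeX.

Recognize the product-rule pattern: f = v'r + vr' with v = - \frac{3 e^{- \frac{3 u}{2}}}{4}, r = \sin{\left(u \right)}, so integration by parts undoes it.
F(u) = - \frac{3 e^{- \frac{3 u}{2}} \sin{\left(u \right)}}{4} is an antiderivative of f.
Check: d/du[- \frac{3 e^{- \frac{3 u}{2}} \sin{\left(u \right)}}{4}] = \frac{\left(9 \sin{\left(u \right)} - 6 \cos{\left(u \right)}\right) e^{- \frac{3 u}{2}}}{8}, which equals f(u).
F(3) = - \frac{3 \sin{\left(3 \right)}}{4 e^{\frac{9}{2}}}; F(1) = - \frac{3 \sin{\left(1 \right)}}{4 e^{\frac{3}{2}}}.
Integral = F(3) - F(1) = - \frac{3 \sin{\left(3 \right)}}{4 e^{\frac{9}{2}}} + \frac{3 \sin{\left(1 \right)}}{4 e^{\frac{3}{2}}}.

Antiderivative: F(u) = - \frac{3 e^{- \frac{3 u}{2}} \sin{\left(u \right)}}{4}; value = - \frac{3 \sin{\left(3 \right)}}{4 e^{\frac{9}{2}}} + \frac{3 \sin{\left(1 \right)}}{4 e^{\frac{3}{2}}}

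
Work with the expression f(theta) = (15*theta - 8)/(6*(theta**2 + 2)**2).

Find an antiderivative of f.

An antiderivative is F(theta) = (-4*theta - 15)/(12*theta**2 + 24) - sqrt(2)*atan(sqrt(2)*theta/2)/6.

Whatever form F(theta) takes, F'(theta) = f(theta) is non-negotiable.
Check: d/dtheta[(-4*theta - 15)/(12*theta**2 + 24) - sqrt(2)*atan(sqrt(2)*theta/2)/6] = (15*theta - 8)/(6*theta**4 + 24*theta**2 + 24), which equals f(theta).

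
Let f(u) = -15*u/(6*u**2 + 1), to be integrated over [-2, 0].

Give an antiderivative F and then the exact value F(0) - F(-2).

Antiderivative: F(u) = -5*log(2*u**2 + 1/3)/4; value = 5*log(3)/4 + 5*log(25/3)/4

f matches the chain-rule pattern g'(h)*h' with inner function h(u) = 2*u**2 + 1/3; substituting w = h(u) collapses the integral.
F(u) = -5*log(2*u**2 + 1/3)/4 is an antiderivative of f.
Check: d/du[-5*log(2*u**2 + 1/3)/4] = -15*u/(6*u**2 + 1) = f(u).
F(0) = 5*log(3)/4; F(-2) = -5*log(25/3)/4.
Integral = F(0) - F(-2) = 5*log(3)/4 + 5*log(25/3)/4.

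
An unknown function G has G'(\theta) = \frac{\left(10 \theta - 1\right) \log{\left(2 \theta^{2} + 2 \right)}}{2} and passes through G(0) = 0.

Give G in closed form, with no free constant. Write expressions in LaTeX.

G(\theta) = - \frac{5 \theta^{2}}{2} + \theta + \left(\frac{5 \theta^{2}}{2} - \frac{\theta}{2}\right) \log{\left(2 \theta^{2} + 2 \right)} + \frac{5 \log{\left(\theta^{2} + 1 \right)}}{2} - \operatorname{atan}{\left(\theta \right)}

The proposed G(\theta) is checked by its d/d\theta: the result must match the given G'(\theta).
A general antiderivative is - \frac{5 \theta^{2}}{2} + \theta + \left(\frac{5 \theta^{2}}{2} - \frac{\theta}{2}\right) \log{\left(2 \theta^{2} + 2 \right)} + \frac{5 \log{\left(\theta^{2} + 1 \right)}}{2} - \operatorname{atan}{\left(\theta \right)} + C.
The condition gives C = 0 - (0) = 0.
So G(\theta) = - \frac{5 \theta^{2}}{2} + \theta + \left(\frac{5 \theta^{2}}{2} - \frac{\theta}{2}\right) \log{\left(2 \theta^{2} + 2 \right)} + \frac{5 \log{\left(\theta^{2} + 1 \right)}}{2} - \operatorname{atan}{\left(\theta \right)}.
Check: d/d\theta[- \frac{5 \theta^{2}}{2} + \theta + \left(\frac{5 \theta^{2}}{2} - \frac{\theta}{2}\right) \log{\left(2 \theta^{2} + 2 \right)} + \frac{5 \log{\left(\theta^{2} + 1 \right)}}{2} - \operatorname{atan}{\left(\theta \right)}] = 5 \theta \log{\left(\theta^{2} + 1 \right)} + 5 \theta \log{\left(2 \right)} - \frac{\log{\left(\theta^{2} + 1 \right)}}{2} - \frac{\log{\left(2 \right)}}{2}, which equals G'(\theta).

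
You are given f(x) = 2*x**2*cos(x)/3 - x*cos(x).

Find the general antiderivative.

Integrate term by term and add the pieces.
Check: d/dx[(2*x**2*sin(x) - 3*x*sin(x) + 4*x*cos(x) - 4*sin(x) - 3*cos(x))/3] = 2*x**2*cos(x)/3 - x*cos(x) = f(x).

F(x) = (2*x**2*sin(x) - 3*x*sin(x) + 4*x*cos(x) - 4*sin(x) - 3*cos(x))/3 + C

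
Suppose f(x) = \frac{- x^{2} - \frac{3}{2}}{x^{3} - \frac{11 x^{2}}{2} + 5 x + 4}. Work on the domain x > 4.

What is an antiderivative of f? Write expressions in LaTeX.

The denominator factors as \left(x - 4\right) \left(x - 2\right) \left(2 x + 1\right); partial fractions split f into directly integrable pieces: - \frac{14}{45 \left(2 x + 1\right)} + \frac{11}{10 \left(x - 2\right)} - \frac{35}{18 \left(x - 4\right)}.
Check: d/dx[- \frac{35 \log{\left(x - 4 \right)}}{18} + \frac{11 \log{\left(x - 2 \right)}}{10} - \frac{7 \log{\left(x + \frac{1}{2} \right)}}{45}] = \frac{- 2 x^{2} - 3}{2 x^{3} - 11 x^{2} + 10 x + 8}, which equals f(x).

An antiderivative is F(x) = - \frac{35 \log{\left(x - 4 \right)}}{18} + \frac{11 \log{\left(x - 2 \right)}}{10} - \frac{7 \log{\left(x + \frac{1}{2} \right)}}{45}.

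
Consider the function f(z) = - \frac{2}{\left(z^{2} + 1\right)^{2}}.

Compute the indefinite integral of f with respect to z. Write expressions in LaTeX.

F(z) = \frac{- z - \left(z^{2} + 1\right) \operatorname{atan}{\left(z \right)}}{z^{2} + 1} + C

Any candidate F(z) must reproduce f(z) exactly when differentiated.
Check: d/dz[\frac{- z - \left(z^{2} + 1\right) \operatorname{atan}{\left(z \right)}}{z^{2} + 1}] = - \frac{2}{z^{4} + 2 z^{2} + 1}, which equals f(z).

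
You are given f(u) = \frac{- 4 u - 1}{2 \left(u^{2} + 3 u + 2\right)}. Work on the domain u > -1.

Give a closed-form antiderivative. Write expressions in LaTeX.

Factor the denominator (2 \left(u + 1\right) \left(u + 2\right)) and decompose: f = - \frac{7}{2 \left(u + 2\right)} + \frac{3}{2 \left(u + 1\right)}; each piece integrates to a log, atan, or power term.
Check: d/du[\frac{3 \log{\left(u + 1 \right)}}{2} - \frac{7 \log{\left(u + 2 \right)}}{2}] = \frac{- 4 u - 1}{2 u^{2} + 6 u + 4}, which equals f(u).

An antiderivative is F(u) = \frac{3 \log{\left(u + 1 \right)}}{2} - \frac{7 \log{\left(u + 2 \right)}}{2}.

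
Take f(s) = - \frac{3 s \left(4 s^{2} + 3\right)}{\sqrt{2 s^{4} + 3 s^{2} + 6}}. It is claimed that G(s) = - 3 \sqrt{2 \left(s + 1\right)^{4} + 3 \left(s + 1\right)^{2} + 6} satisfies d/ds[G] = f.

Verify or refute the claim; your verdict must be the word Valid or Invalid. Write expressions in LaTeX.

Invalid: d/ds[G] - f = \frac{- 12 s^{3} \sqrt{2 s^{4} + 3 s^{2} + 6} + 12 s^{3} \sqrt{2 s^{4} + 8 s^{3} + 15 s^{2} + 14 s + 11} - 36 s^{2} \sqrt{2 s^{4} + 3 s^{2} + 6} - 45 s \sqrt{2 s^{4} + 3 s^{2} + 6} + 9 s \sqrt{2 s^{4} + 8 s^{3} + 15 s^{2} + 14 s + 11} - 21 \sqrt{2 s^{4} + 3 s^{2} + 6}}{\sqrt{2 s^{4} + 3 s^{2} + 6} \sqrt{2 s^{4} + 8 s^{3} + 15 s^{2} + 14 s + 11}}, which is not 0.

d/ds[G] = \frac{- 12 s^{3} - 36 s^{2} - 45 s - 21}{\sqrt{2 s^{4} + 8 s^{3} + 15 s^{2} + 14 s + 11}}
d/ds[G] - f(s) = \frac{- 12 s^{3} \sqrt{2 s^{4} + 3 s^{2} + 6} + 12 s^{3} \sqrt{2 s^{4} + 8 s^{3} + 15 s^{2} + 14 s + 11} - 36 s^{2} \sqrt{2 s^{4} + 3 s^{2} + 6} - 45 s \sqrt{2 s^{4} + 3 s^{2} + 6} + 9 s \sqrt{2 s^{4} + 8 s^{3} + 15 s^{2} + 14 s + 11} - 21 \sqrt{2 s^{4} + 3 s^{2} + 6}}{\sqrt{2 s^{4} + 3 s^{2} + 6} \sqrt{2 s^{4} + 8 s^{3} + 15 s^{2} + 14 s + 11}} != 0.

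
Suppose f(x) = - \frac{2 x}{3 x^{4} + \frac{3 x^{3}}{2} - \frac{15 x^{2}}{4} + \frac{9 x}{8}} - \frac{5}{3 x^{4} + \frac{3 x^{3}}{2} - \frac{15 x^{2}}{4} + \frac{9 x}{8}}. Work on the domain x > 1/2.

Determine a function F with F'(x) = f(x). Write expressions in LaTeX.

An antiderivative is F(x) = \frac{- 80 x \log{\left(x \right)} + 78 x \log{\left(x - \frac{1}{2} \right)} + 2 x \log{\left(x + \frac{3}{2} \right)} + 40 \log{\left(x \right)} - 39 \log{\left(x - \frac{1}{2} \right)} - \log{\left(x + \frac{3}{2} \right)} + 36}{9 \left(2 x - 1\right)}.

The denominator factors as 3 x \left(2 x - 1\right)^{2} \left(2 x + 3\right); partial fractions split f into directly integrable pieces: \frac{2}{9 \left(2 x + 3\right)} + \frac{26}{3 \left(2 x - 1\right)} - \frac{8}{\left(2 x - 1\right)^{2}} - \frac{40}{9 x}.
Check: d/dx[\frac{- 80 x \log{\left(x \right)} + 78 x \log{\left(x - \frac{1}{2} \right)} + 2 x \log{\left(x + \frac{3}{2} \right)} + 40 \log{\left(x \right)} - 39 \log{\left(x - \frac{1}{2} \right)} - \log{\left(x + \frac{3}{2} \right)} + 36}{9 \left(2 x - 1\right)}] = \frac{- 16 x - 40}{24 x^{4} + 12 x^{3} - 30 x^{2} + 9 x}, which equals f(x).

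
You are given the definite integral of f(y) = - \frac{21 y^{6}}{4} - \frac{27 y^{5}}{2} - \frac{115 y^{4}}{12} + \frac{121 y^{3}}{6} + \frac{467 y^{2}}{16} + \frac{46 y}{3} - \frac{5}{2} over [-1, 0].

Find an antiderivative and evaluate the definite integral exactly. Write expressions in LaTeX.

Recognize the product-rule pattern: f = u'v + uv' with u = \frac{y^{3}}{2} + \frac{4 y^{2}}{3} + \frac{5 y}{4} - 1, v = - \frac{3 y^{4}}{2} - \frac{y^{3}}{2} + \frac{5 y^{2}}{4} + 5 y + 2, so integration by parts undoes it.
F(y) = - \frac{3 y^{7}}{4} - \frac{9 y^{6}}{4} - \frac{23 y^{5}}{12} + \frac{121 y^{4}}{24} + \frac{467 y^{3}}{48} + \frac{23 y^{2}}{3} - \frac{5 y}{2} is an antiderivative of f.
Check: d/dy[- \frac{3 y^{7}}{4} - \frac{9 y^{6}}{4} - \frac{23 y^{5}}{12} + \frac{121 y^{4}}{24} + \frac{467 y^{3}}{48} + \frac{23 y^{2}}{3} - \frac{5 y}{2}] = - \frac{21 y^{6}}{4} - \frac{27 y^{5}}{2} - \frac{115 y^{4}}{12} + \frac{121 y^{3}}{6} + \frac{467 y^{2}}{16} + \frac{46 y}{3} - \frac{5}{2} = f(y).
F(0) = 0; F(-1) = \frac{283}{48}.
Integral = F(0) - F(-1) = - \frac{283}{48}.

Antiderivative: F(y) = - \frac{3 y^{7}}{4} - \frac{9 y^{6}}{4} - \frac{23 y^{5}}{12} + \frac{121 y^{4}}{24} + \frac{467 y^{3}}{48} + \frac{23 y^{2}}{3} - \frac{5 y}{2}; value = - \frac{283}{48}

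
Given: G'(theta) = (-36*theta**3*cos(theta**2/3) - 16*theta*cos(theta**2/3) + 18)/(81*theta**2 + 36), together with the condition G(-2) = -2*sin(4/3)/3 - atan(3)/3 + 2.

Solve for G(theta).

Check a candidate G(theta) by differentiating: d/dtheta[G] must match the given G'(theta).
A general antiderivative is -2*sin(theta**2/3)/3 + atan(3*theta/2)/3 + C.
The condition gives C = -2*sin(4/3)/3 - atan(3)/3 + 2 - (-2*sin(4/3)/3 - atan(3)/3) = 2.
So G(theta) = -2*sin(theta**2/3)/3 + atan(3*theta/2)/3 + 2.
Check: d/dtheta[-2*sin(theta**2/3)/3 + atan(3*theta/2)/3 + 2] = (-36*theta**3*cos(theta**2/3) - 16*theta*cos(theta**2/3) + 18)/(81*theta**2 + 36) = G'(theta).

G(theta) = -2*sin(theta**2/3)/3 + atan(3*theta/2)/3 + 2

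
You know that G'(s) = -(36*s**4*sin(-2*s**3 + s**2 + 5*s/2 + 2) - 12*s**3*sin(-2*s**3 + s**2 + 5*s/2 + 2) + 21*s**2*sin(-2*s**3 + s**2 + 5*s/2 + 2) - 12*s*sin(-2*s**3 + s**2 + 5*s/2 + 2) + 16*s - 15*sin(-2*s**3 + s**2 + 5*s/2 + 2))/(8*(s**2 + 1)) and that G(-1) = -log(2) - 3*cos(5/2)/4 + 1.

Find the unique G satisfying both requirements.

Check a candidate G(s) by differentiating: d/ds[G] must match the given G'(s).
A general antiderivative is -log(s**2 + 1) - 3*cos(-2*s**3 + s**2 + 5*s/2 + 2)/4 + C.
The condition gives C = -log(2) - 3*cos(5/2)/4 + 1 - (-log(2) - 3*cos(5/2)/4) = 1.
So G(s) = -log(s**2 + 1) - 3*cos(-2*s**3 + s**2 + 5*s/2 + 2)/4 + 1.
Check: d/ds[-log(s**2 + 1) - 3*cos(-2*s**3 + s**2 + 5*s/2 + 2)/4 + 1] = (-36*s**4*sin(-2*s**3 + s**2 + 5*s/2 + 2) + 12*s**3*sin(-2*s**3 + s**2 + 5*s/2 + 2) - 21*s**2*sin(-2*s**3 + s**2 + 5*s/2 + 2) + 12*s*sin(-2*s**3 + s**2 + 5*s/2 + 2) - 16*s + 15*sin(-2*s**3 + s**2 + 5*s/2 + 2))/(8*s**2 + 8), which equals G'(s).

G(s) = -log(s**2 + 1) - 3*cos(-2*s**3 + s**2 + 5*s/2 + 2)/4 + 1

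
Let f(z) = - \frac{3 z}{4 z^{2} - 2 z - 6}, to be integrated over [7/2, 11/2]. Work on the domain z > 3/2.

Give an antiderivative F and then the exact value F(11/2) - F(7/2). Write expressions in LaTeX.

The denominator factors as 2 \left(z + 1\right) \left(2 z - 3\right); partial fractions split f into directly integrable pieces: - \frac{9}{10 \left(2 z - 3\right)} - \frac{3}{10 \left(z + 1\right)}.
F(z) = - \frac{9 \log{\left(z - \frac{3}{2} \right)}}{20} - \frac{3 \log{\left(z + 1 \right)}}{10} is an antiderivative of f.
Check: d/dz[- \frac{9 \log{\left(z - \frac{3}{2} \right)}}{20} - \frac{3 \log{\left(z + 1 \right)}}{10}] = - \frac{3 z}{4 z^{2} - 2 z - 6} = f(z).
F(11/2) = - \frac{9 \log{\left(4 \right)}}{20} - \frac{3 \log{\left(\frac{13}{2} \right)}}{10}; F(7/2) = - \frac{3 \log{\left(\frac{9}{2} \right)}}{10} - \frac{9 \log{\left(2 \right)}}{20}.
Integral = F(11/2) - F(7/2) = - \frac{9 \log{\left(4 \right)}}{20} - \frac{3 \log{\left(\frac{13}{2} \right)}}{10} + \frac{9 \log{\left(2 \right)}}{20} + \frac{3 \log{\left(\frac{9}{2} \right)}}{10}.

Antiderivative: F(z) = - \frac{9 \log{\left(z - \frac{3}{2} \right)}}{20} - \frac{3 \log{\left(z + 1 \right)}}{10}; value = - \frac{9 \log{\left(4 \right)}}{20} - \frac{3 \log{\left(\frac{13}{2} \right)}}{10} + \frac{9 \log{\left(2 \right)}}{20} + \frac{3 \log{\left(\frac{9}{2} \right)}}{10}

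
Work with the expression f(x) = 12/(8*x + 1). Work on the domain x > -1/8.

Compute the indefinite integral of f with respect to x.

Any candidate F(x) must reproduce f(x) exactly when differentiated.
Check: d/dx[3*log(4*x + 1/2)/2] = 12/(8*x + 1) = f(x).

F(x) = 3*log(4*x + 1/2)/2 + C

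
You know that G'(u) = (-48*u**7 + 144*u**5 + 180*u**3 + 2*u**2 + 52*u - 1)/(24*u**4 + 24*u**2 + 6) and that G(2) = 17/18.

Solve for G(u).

The proposed G(u) is checked by its d/du: the result must match the given G'(u).
A general antiderivative is -(4 - u**2)**2/2 + (-u/3 - 1/3)/(4*u**2 + 2) + C.
The condition gives C = 17/18 - (-1/18) = 1.
So G(u) = -u**4/2 + 4*u**2 - u/(12*u**2 + 6) - 7 - 1/(12*u**2 + 6).
Check: d/du[-u**4/2 + 4*u**2 - u/(12*u**2 + 6) - 7 - 1/(12*u**2 + 6)] = (-48*u**7 + 144*u**5 + 180*u**3 + 2*u**2 + 52*u - 1)/(24*u**4 + 24*u**2 + 6) = G'(u).

G(u) = -u**4/2 + 4*u**2 - u/(12*u**2 + 6) - 7 - 1/(12*u**2 + 6)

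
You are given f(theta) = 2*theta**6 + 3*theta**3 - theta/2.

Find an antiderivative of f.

An antiderivative is F(theta) = theta**2*(8*theta**5 + 21*theta**2 - 7)/28.

Integrate term by term and add the pieces.
Check: d/dtheta[theta**2*(8*theta**5 + 21*theta**2 - 7)/28] = 2*theta**6 + 3*theta**3 - theta/2 = f(theta).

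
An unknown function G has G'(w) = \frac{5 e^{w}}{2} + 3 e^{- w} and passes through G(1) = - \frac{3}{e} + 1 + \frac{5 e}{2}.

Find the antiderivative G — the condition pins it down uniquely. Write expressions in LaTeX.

Integrate term by term and add the pieces.
A general antiderivative is \frac{5 e^{w}}{2} - 3 e^{- w} + C.
The condition gives C = - \frac{3}{e} + 1 + \frac{5 e}{2} - (- \frac{3}{e} + \frac{5 e}{2}) = 1.
So G(w) = \frac{5 e^{w}}{2} + 1 - 3 e^{- w}.
Check: d/dw[\frac{5 e^{w}}{2} + 1 - 3 e^{- w}] = \frac{\left(5 e^{2 w} + 6\right) e^{- w}}{2}, which equals G'(w).

G(w) = \frac{5 e^{w}}{2} + 1 - 3 e^{- w}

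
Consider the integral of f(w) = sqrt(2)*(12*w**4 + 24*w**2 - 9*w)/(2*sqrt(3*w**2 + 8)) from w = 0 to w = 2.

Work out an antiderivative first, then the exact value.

f has the shape u'v + uv' for u = -sqrt(3*w**2/2 + 4) and v = 3 - w**3 — it is the derivative of the product u*v.
F(w) = sqrt(2)*sqrt(3*w**2 + 8)*(w**3 - 3)/2 is an antiderivative of f.
Check: d/dw[sqrt(2)*sqrt(3*w**2 + 8)*(w**3 - 3)/2] = (12*sqrt(2)*w**4 + 24*sqrt(2)*w**2 - 9*sqrt(2)*w)/(2*sqrt(3*w**2 + 8)), which equals f(w).
F(2) = 5*sqrt(10); F(0) = -6.
Integral = F(2) - F(0) = 6 + 5*sqrt(10).

Antiderivative: F(w) = sqrt(2)*sqrt(3*w**2 + 8)*(w**3 - 3)/2; value = 6 + 5*sqrt(10)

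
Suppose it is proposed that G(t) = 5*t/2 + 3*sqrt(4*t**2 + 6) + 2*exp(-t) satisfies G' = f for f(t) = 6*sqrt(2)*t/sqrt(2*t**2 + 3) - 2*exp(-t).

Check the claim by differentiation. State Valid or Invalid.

d/dt[G] = (12*sqrt(2)*t*exp(t) + 5*sqrt(2*t**2 + 3)*exp(t) - 4*sqrt(2*t**2 + 3))*exp(-t)/(2*sqrt(2*t**2 + 3))
d/dt[G] - f(t) = 5/2 != 0.

Invalid: d/dt[G] - f = 5/2, which is not 0.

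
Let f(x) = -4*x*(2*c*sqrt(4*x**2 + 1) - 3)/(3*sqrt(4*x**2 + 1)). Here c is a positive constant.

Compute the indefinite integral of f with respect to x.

F(x) = (-4*c*x**2 + 3*sqrt(4*x**2 + 1))/3 + C

Recover f(x) by differentiating a candidate F(x); any mismatch rules it out.
Check: d/dx[(-4*c*x**2 + 3*sqrt(4*x**2 + 1))/3] = (-8*c*x*sqrt(4*x**2 + 1) + 12*x)/(3*sqrt(4*x**2 + 1)), which equals f(x).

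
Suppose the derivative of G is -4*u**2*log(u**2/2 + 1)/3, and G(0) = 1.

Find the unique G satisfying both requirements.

G(u) = (-12*u**3*log(u**2/2 + 1) + 8*u**3 - 48*u + 48*sqrt(2)*atan(sqrt(2)*u/2) + 27)/27

Since d/du undoes antidifferentiation here, G(u) must give back the stated G'(u).
A general antiderivative is -4*u**3*log(u**2/2 + 1)/9 + 8*u**3/27 - 16*u/9 + 16*sqrt(2)*atan(sqrt(2)*u/2)/9 + C.
The condition gives C = 1 - (0) = 1.
So G(u) = (-12*u**3*log(u**2/2 + 1) + 8*u**3 - 48*u + 48*sqrt(2)*atan(sqrt(2)*u/2) + 27)/27.
Check: d/du[(-12*u**3*log(u**2/2 + 1) + 8*u**3 - 48*u + 48*sqrt(2)*atan(sqrt(2)*u/2) + 27)/27] = -4*u**2*log(u**2/2 + 1)/3 = G'(u).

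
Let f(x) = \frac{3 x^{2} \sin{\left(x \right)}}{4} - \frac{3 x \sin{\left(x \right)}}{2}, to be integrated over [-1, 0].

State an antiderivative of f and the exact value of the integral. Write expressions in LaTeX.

Antiderivative: F(x) = - \frac{3 x^{2} \cos{\left(x \right)}}{4} + \frac{3 x \sin{\left(x \right)}}{2} + \frac{3 x \cos{\left(x \right)}}{2} - \frac{3 \sin{\left(x \right)}}{2} + \frac{3 \cos{\left(x \right)}}{2}; value = - 3 \sin{\left(1 \right)} + \frac{3 \cos{\left(1 \right)}}{4} + \frac{3}{2}

The integrand splits into summands that can be handled one at a time.
F(x) = - \frac{3 x^{2} \cos{\left(x \right)}}{4} + \frac{3 x \sin{\left(x \right)}}{2} + \frac{3 x \cos{\left(x \right)}}{2} - \frac{3 \sin{\left(x \right)}}{2} + \frac{3 \cos{\left(x \right)}}{2} is an antiderivative of f.
Check: d/dx[- \frac{3 x^{2} \cos{\left(x \right)}}{4} + \frac{3 x \sin{\left(x \right)}}{2} + \frac{3 x \cos{\left(x \right)}}{2} - \frac{3 \sin{\left(x \right)}}{2} + \frac{3 \cos{\left(x \right)}}{2}] = \frac{3 x^{2} \sin{\left(x \right)}}{4} - \frac{3 x \sin{\left(x \right)}}{2} = f(x).
F(0) = \frac{3}{2}; F(-1) = - \frac{3 \cos{\left(1 \right)}}{4} + 3 \sin{\left(1 \right)}.
Integral = F(0) - F(-1) = - 3 \sin{\left(1 \right)} + \frac{3 \cos{\left(1 \right)}}{4} + \frac{3}{2}.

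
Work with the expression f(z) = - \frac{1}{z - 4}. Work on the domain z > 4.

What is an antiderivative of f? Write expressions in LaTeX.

A first test for any F(z): its z-derivative must equal f(z) identically.
Check: d/dz[- \log{\left(z - 4 \right)}] = - \frac{1}{z - 4} = f(z).

An antiderivative is F(z) = - \log{\left(z - 4 \right)}.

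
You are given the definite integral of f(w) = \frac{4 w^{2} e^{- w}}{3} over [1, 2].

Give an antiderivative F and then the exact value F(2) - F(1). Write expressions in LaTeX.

Antiderivative: F(w) = \frac{\left(- 4 w^{2} - 8 w - 8\right) e^{- w}}{3}; value = - \frac{40}{3 e^{2}} + \frac{20}{3 e}

f has the shape u'v + uv' for u = - \frac{4 w^{2}}{3} - \frac{8 w}{3} - \frac{8}{3} and v = e^{- w} — it is the derivative of the product u*v.
F(w) = \frac{\left(- 4 w^{2} - 8 w - 8\right) e^{- w}}{3} is an antiderivative of f.
Check: d/dw[\frac{\left(- 4 w^{2} - 8 w - 8\right) e^{- w}}{3}] = \frac{4 w^{2} e^{- w}}{3} = f(w).
F(2) = - \frac{40}{3 e^{2}}; F(1) = - \frac{20}{3 e}.
Integral = F(2) - F(1) = - \frac{40}{3 e^{2}} + \frac{20}{3 e}.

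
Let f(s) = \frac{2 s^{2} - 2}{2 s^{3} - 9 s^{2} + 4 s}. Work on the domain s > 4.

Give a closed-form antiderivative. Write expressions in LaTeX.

The denominator factors as s \left(s - 4\right) \left(2 s - 1\right); partial fractions split f into directly integrable pieces: \frac{6}{7 \left(2 s - 1\right)} + \frac{15}{14 \left(s - 4\right)} - \frac{1}{2 s}.
Check: d/ds[- \frac{\log{\left(s \right)}}{2} + \frac{15 \log{\left(s - 4 \right)}}{14} + \frac{3 \log{\left(s - \frac{1}{2} \right)}}{7}] = \frac{2 s^{2} - 2}{2 s^{3} - 9 s^{2} + 4 s} = f(s).

An antiderivative is F(s) = - \frac{\log{\left(s \right)}}{2} + \frac{15 \log{\left(s - 4 \right)}}{14} + \frac{3 \log{\left(s - \frac{1}{2} \right)}}{7}.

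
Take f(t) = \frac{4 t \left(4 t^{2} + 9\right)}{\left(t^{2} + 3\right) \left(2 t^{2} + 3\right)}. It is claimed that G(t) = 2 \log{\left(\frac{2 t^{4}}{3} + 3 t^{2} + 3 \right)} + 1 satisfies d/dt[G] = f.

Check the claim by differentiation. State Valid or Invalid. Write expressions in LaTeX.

Valid - the claim checks out under differentiation.

d/dt[G] = \frac{16 t^{3} + 36 t}{2 t^{4} + 9 t^{2} + 9}
This equals f(t) exactly, so the claim holds.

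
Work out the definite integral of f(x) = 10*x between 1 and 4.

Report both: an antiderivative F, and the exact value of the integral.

Antiderivative: F(x) = 5*x**2; value = 75

An antiderivative F(x) passes only if d/dx[F] lands on f(x) exactly.
F(x) = 5*x**2 is an antiderivative of f.
Check: d/dx[5*x**2] = 10*x = f(x).
F(4) = 80; F(1) = 5.
Integral = F(4) - F(1) = 75.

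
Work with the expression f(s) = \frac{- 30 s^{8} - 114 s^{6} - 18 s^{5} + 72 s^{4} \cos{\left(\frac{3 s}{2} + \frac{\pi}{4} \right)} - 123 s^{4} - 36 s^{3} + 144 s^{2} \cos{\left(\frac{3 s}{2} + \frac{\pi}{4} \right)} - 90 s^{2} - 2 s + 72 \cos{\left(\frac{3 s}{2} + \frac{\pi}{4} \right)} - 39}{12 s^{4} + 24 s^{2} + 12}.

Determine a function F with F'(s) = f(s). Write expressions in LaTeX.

An antiderivative is F(s) = \frac{- 6 s^{7} - 24 s^{5} - 9 s^{4} - 3 s^{3} + 48 s^{2} \sin{\left(\frac{3 s}{2} + \frac{\pi}{4} \right)} - 60 s^{2} \operatorname{atan}{\left(s \right)} - 9 s^{2} + 21 s + 48 \sin{\left(\frac{3 s}{2} + \frac{\pi}{4} \right)} - 60 \operatorname{atan}{\left(s \right)} - 8}{12 s^{2} + 12}.

Since d/ds undoes antidifferentiation here, F'(s) = f(s) is required of F(s).
Check: d/ds[\frac{- 6 s^{7} - 24 s^{5} - 9 s^{4} - 3 s^{3} + 48 s^{2} \sin{\left(\frac{3 s}{2} + \frac{\pi}{4} \right)} - 60 s^{2} \operatorname{atan}{\left(s \right)} - 9 s^{2} + 21 s + 48 \sin{\left(\frac{3 s}{2} + \frac{\pi}{4} \right)} - 60 \operatorname{atan}{\left(s \right)} - 8}{12 s^{2} + 12}] = \frac{- 30 s^{8} - 114 s^{6} - 18 s^{5} + 72 s^{4} \cos{\left(\frac{3 s}{2} + \frac{\pi}{4} \right)} - 123 s^{4} - 36 s^{3} + 144 s^{2} \cos{\left(\frac{3 s}{2} + \frac{\pi}{4} \right)} - 90 s^{2} - 2 s + 72 \cos{\left(\frac{3 s}{2} + \frac{\pi}{4} \right)} - 39}{12 s^{4} + 24 s^{2} + 12} = f(s).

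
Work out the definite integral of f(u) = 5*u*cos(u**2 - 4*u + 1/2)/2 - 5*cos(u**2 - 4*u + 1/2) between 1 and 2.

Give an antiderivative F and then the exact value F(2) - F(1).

Antiderivative: F(u) = 5*sin(u**2 - 4*u + 1/2)/4; value = -5*sin(7/2)/4 + 5*sin(5/2)/4

f matches the chain-rule pattern g'(h)*h' with inner function h(u) = u**2 - 4*u + 1/2; substituting w = h(u) collapses the integral.
F(u) = 5*sin(u**2 - 4*u + 1/2)/4 is an antiderivative of f.
Check: d/du[5*sin(u**2 - 4*u + 1/2)/4] = 5*u*cos(u**2 - 4*u + 1/2)/2 - 5*cos(u**2 - 4*u + 1/2) = f(u).
F(2) = -5*sin(7/2)/4; F(1) = -5*sin(5/2)/4.
Integral = F(2) - F(1) = -5*sin(7/2)/4 + 5*sin(5/2)/4.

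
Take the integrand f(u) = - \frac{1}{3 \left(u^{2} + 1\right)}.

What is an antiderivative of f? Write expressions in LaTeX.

An antiderivative is F(u) = - \frac{\operatorname{atan}{\left(u \right)}}{3}.

A first test for any F(u): its u-derivative must equal f(u) identically.
Check: d/du[- \frac{\operatorname{atan}{\left(u \right)}}{3}] = - \frac{1}{3 u^{2} + 3}, which equals f(u).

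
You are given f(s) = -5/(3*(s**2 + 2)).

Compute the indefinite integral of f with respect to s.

F(s) = -5*sqrt(2)*atan(sqrt(2)*s/2)/6 + C

Whatever form F(s) takes, F'(s) = f(s) is non-negotiable.
Check: d/ds[-5*sqrt(2)*atan(sqrt(2)*s/2)/6] = -5/(3*s**2 + 6), which equals f(s).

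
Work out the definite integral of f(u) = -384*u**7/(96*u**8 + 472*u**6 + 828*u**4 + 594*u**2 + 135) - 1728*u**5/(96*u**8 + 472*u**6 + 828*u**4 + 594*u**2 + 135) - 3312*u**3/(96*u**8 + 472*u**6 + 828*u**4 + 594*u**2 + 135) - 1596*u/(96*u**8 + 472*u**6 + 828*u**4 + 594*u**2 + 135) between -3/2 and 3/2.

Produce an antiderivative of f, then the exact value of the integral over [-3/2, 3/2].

Integrate term by term and add the pieces.
F(u) = -(16*u**4*log(4*u**2 + 5/3) + 48*u**2*log(4*u**2 + 5/3) + 36*log(4*u**2 + 5/3) - 15)/(2*(2*u**2 + 3)**2) is an antiderivative of f.
Check: d/du[-(16*u**4*log(4*u**2 + 5/3) + 48*u**2*log(4*u**2 + 5/3) + 36*log(4*u**2 + 5/3) - 15)/(2*(2*u**2 + 3)**2)] = (-384*u**7 - 1728*u**5 - 3312*u**3 - 1596*u)/(96*u**8 + 472*u**6 + 828*u**4 + 594*u**2 + 135), which equals f(u).
F(3/2) = 2/15 - 2*log(32/3); F(-3/2) = 2/15 - 2*log(32/3).
Integral = F(3/2) - F(-3/2) = 0.

Antiderivative: F(u) = -(16*u**4*log(4*u**2 + 5/3) + 48*u**2*log(4*u**2 + 5/3) + 36*log(4*u**2 + 5/3) - 15)/(2*(2*u**2 + 3)**2); value = 0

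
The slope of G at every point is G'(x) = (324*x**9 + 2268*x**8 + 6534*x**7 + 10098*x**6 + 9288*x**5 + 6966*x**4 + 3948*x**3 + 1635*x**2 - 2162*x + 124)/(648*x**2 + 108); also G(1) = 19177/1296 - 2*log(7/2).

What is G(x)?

The proposed G(x) is checked by its d/dx: the result must match the given G'(x).
A general antiderivative is 3*x**3/4 + 5*x**2/4 + x + (x**2/2 + x + 1/3)**4 - 2*log(3*x**2 + 1/2) + C.
The condition gives C = 19177/1296 - 2*log(7/2) - (18529/1296 - 2*log(7/2)) = 1/2.
So G(x) = 3*x**3/4 + 5*x**2/4 + x + (x**2/2 + x + 1/3)**4 - 2*log(3*x**2 + 1/2) + 1/2.
Check: d/dx[3*x**3/4 + 5*x**2/4 + x + (x**2/2 + x + 1/3)**4 - 2*log(3*x**2 + 1/2) + 1/2] = (324*x**9 + 2268*x**8 + 6534*x**7 + 10098*x**6 + 9288*x**5 + 6966*x**4 + 3948*x**3 + 1635*x**2 - 2162*x + 124)/(648*x**2 + 108) = G'(x).

G(x) = 3*x**3/4 + 5*x**2/4 + x + (x**2/2 + x + 1/3)**4 - 2*log(3*x**2 + 1/2) + 1/2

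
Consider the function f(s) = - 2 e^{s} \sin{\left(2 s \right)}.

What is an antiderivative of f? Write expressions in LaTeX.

An antiderivative is F(s) = - \frac{2 e^{s} \sin{\left(2 s \right)}}{5} + \frac{4 e^{s} \cos{\left(2 s \right)}}{5}.

Differentiate the proposed F(s) back; it has to land on f(s) exactly.
Check: d/ds[- \frac{2 e^{s} \sin{\left(2 s \right)}}{5} + \frac{4 e^{s} \cos{\left(2 s \right)}}{5}] = - 2 e^{s} \sin{\left(2 s \right)} = f(s).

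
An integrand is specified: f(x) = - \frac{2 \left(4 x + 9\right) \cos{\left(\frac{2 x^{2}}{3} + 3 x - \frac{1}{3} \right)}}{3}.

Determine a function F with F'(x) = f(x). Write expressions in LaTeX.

The substitution u = \frac{2 x^{2}}{3} + 3 x - \frac{1}{3} works: f is exactly (dF/du)*(du/dx) for that inner function.
Check: d/dx[- 2 \sin{\left(\frac{2 x^{2}}{3} + 3 x - \frac{1}{3} \right)}] = - \frac{8 x \cos{\left(\frac{2 x^{2}}{3} + 3 x - \frac{1}{3} \right)}}{3} - 6 \cos{\left(\frac{2 x^{2}}{3} + 3 x - \frac{1}{3} \right)}, which equals f(x).

An antiderivative is F(x) = - 2 \sin{\left(\frac{2 x^{2}}{3} + 3 x - \frac{1}{3} \right)}.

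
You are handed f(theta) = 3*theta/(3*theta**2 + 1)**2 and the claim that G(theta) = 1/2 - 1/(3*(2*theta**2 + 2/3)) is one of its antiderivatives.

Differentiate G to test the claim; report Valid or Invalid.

d/dtheta[G] = 3*theta/(9*theta**4 + 6*theta**2 + 1)
This equals f(theta) exactly, so the claim holds.

Valid - differentiating G returns exactly f.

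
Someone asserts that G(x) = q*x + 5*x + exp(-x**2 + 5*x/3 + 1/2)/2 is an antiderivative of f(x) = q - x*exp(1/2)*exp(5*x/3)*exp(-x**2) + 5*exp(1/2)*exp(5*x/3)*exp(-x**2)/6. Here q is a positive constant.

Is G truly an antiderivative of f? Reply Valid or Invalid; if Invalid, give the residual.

d/dx[G] = q - x*exp(1/2)*exp(5*x/3)*exp(-x**2) + 5*exp(1/2)*exp(5*x/3)*exp(-x**2)/6 + 5
d/dx[G] - f(x) = 5 != 0.

Invalid: d/dx[G] - f = 5, which is not 0.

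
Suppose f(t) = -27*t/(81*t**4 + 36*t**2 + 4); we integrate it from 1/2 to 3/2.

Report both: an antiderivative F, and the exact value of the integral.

The substitution u = 3*t**2/2 + 1/3 works: f is exactly (dF/du)*(du/dt) for that inner function.
F(t) = 3/(2*(9*t**2 + 2)) is an antiderivative of f.
Check: d/dt[3/(2*(9*t**2 + 2))] = -27*t/(81*t**4 + 36*t**2 + 4) = f(t).
F(3/2) = 6/89; F(1/2) = 6/17.
Integral = F(3/2) - F(1/2) = -432/1513.

Antiderivative: F(t) = 3/(2*(9*t**2 + 2)); value = -432/1513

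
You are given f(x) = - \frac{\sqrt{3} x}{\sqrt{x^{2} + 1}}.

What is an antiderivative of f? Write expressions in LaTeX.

An antiderivative is F(x) = - \sqrt{3} \sqrt{x^{2} + 1}.

The substitution u = 3 x^{2} + 3 works: f is exactly (dF/du)*(du/dx) for that inner function.
Check: d/dx[- \sqrt{3} \sqrt{x^{2} + 1}] = - \frac{\sqrt{3} x}{\sqrt{x^{2} + 1}} = f(x).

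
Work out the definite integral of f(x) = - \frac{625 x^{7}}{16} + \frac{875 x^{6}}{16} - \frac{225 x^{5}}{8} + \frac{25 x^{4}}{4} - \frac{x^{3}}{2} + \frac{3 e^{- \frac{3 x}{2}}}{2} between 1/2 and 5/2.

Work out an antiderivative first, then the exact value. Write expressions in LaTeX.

Antiderivative: F(x) = - \frac{\left(625 x^{8} e^{\frac{3 x}{2}} - 1000 x^{7} e^{\frac{3 x}{2}} + 600 x^{6} e^{\frac{3 x}{2}} - 160 x^{5} e^{\frac{3 x}{2}} + 16 x^{4} e^{\frac{3 x}{2}} + 128\right) e^{- \frac{3 x}{2}}}{128}; value = - \frac{3798457}{1024} - e^{- \frac{15}{4}} + e^{- \frac{3}{4}}

Integrate term by term and add the pieces.
F(x) = - \frac{\left(625 x^{8} e^{\frac{3 x}{2}} - 1000 x^{7} e^{\frac{3 x}{2}} + 600 x^{6} e^{\frac{3 x}{2}} - 160 x^{5} e^{\frac{3 x}{2}} + 16 x^{4} e^{\frac{3 x}{2}} + 128\right) e^{- \frac{3 x}{2}}}{128} is an antiderivative of f.
Check: d/dx[- \frac{\left(625 x^{8} e^{\frac{3 x}{2}} - 1000 x^{7} e^{\frac{3 x}{2}} + 600 x^{6} e^{\frac{3 x}{2}} - 160 x^{5} e^{\frac{3 x}{2}} + 16 x^{4} e^{\frac{3 x}{2}} + 128\right) e^{- \frac{3 x}{2}}}{128}] = \frac{\left(- 625 x^{7} e^{\frac{3 x}{2}} + 875 x^{6} e^{\frac{3 x}{2}} - 450 x^{5} e^{\frac{3 x}{2}} + 100 x^{4} e^{\frac{3 x}{2}} - 8 x^{3} e^{\frac{3 x}{2}} + 24\right) e^{- \frac{3 x}{2}}}{16}, which equals f(x).
F(5/2) = - \frac{121550625}{32768} - e^{- \frac{15}{4}}; F(1/2) = - \frac{1}{e^{\frac{3}{4}}} - \frac{1}{32768}.
Integral = F(5/2) - F(1/2) = - \frac{3798457}{1024} - e^{- \frac{15}{4}} + e^{- \frac{3}{4}}.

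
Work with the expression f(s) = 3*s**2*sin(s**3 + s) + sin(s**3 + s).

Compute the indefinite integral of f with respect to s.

F(s) = -cos(s**3 + s) + C

f matches the chain-rule pattern g'(h)*h' with inner function h(s) = s**3 + s; substituting u = h(s) collapses the integral.
Check: d/ds[-cos(s**3 + s)] = 3*s**2*sin(s**3 + s) + sin(s**3 + s) = f(s).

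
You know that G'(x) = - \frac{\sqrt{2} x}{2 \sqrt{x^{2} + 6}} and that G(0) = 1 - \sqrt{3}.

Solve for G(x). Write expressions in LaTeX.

G'(x) matches the chain-rule pattern g'(h)*h' with inner function h(x) = \frac{x^{2}}{2} + 3; substituting u = h(x) collapses the integral.
A general antiderivative is - \sqrt{\frac{x^{2}}{2} + 3} + C.
The condition gives C = 1 - \sqrt{3} - (- \sqrt{3}) = 1.
So G(x) = - \frac{\sqrt{2} \sqrt{x^{2} + 6} - 2}{2}.
Check: d/dx[- \frac{\sqrt{2} \sqrt{x^{2} + 6} - 2}{2}] = - \frac{\sqrt{2} x}{2 \sqrt{x^{2} + 6}} = G'(x).

G(x) = - \frac{\sqrt{2} \sqrt{x^{2} + 6} - 2}{2}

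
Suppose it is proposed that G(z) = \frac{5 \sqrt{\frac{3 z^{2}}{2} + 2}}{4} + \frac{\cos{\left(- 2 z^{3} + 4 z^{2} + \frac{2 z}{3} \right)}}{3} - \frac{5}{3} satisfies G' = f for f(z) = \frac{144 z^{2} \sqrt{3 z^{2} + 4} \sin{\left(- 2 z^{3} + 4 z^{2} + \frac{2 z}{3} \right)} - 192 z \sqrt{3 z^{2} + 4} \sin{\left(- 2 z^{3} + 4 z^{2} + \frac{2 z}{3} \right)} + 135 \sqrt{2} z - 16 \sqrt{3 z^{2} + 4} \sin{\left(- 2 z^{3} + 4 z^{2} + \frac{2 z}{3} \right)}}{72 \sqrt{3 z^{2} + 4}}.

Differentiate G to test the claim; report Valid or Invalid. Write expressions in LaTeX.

d/dz[G] = \frac{144 z^{2} \sqrt{3 z^{2} + 4} \sin{\left(- 2 z^{3} + 4 z^{2} + \frac{2 z}{3} \right)} - 192 z \sqrt{3 z^{2} + 4} \sin{\left(- 2 z^{3} + 4 z^{2} + \frac{2 z}{3} \right)} + 135 \sqrt{2} z - 16 \sqrt{3 z^{2} + 4} \sin{\left(- 2 z^{3} + 4 z^{2} + \frac{2 z}{3} \right)}}{72 \sqrt{3 z^{2} + 4}}
This equals f(z) exactly, so the claim holds.

Valid - the claim checks out under differentiation.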